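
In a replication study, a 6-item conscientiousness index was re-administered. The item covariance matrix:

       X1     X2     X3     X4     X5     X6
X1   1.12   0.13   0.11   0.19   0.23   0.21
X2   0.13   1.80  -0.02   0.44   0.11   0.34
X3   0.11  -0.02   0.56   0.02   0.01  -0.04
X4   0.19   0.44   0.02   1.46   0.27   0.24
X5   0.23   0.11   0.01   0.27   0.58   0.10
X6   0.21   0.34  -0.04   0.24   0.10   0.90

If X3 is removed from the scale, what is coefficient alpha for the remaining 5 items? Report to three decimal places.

α = 0.544

Remaining items: X1, X2, X4, X5, X6 (k = 5).
Σσᵢ² = 1.12 + 1.80 + 1.46 + 0.58 + 0.90 = 5.86
Var(T) = 5.86 + 2 × 2.26 = 10.38
α (item deleted) = (5/4)·(1 − 5.86/10.38) = 0.544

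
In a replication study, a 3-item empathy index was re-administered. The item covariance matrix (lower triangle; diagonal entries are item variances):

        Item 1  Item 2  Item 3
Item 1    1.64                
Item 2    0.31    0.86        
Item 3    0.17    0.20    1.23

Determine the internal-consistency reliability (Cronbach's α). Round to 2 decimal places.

Σσ²ᵢ = 1.64 + 0.86 + 1.23 = 3.73
Sum of off-diagonal covariances = 0.68
total variance = 3.73 + 2 × 0.68 = 5.09
α = (k/(k−1))·(1 − Σσ²ᵢ/total variance) = (3/2)·(1 − 3.73/5.09) = 0.40

Cronbach's α = 0.40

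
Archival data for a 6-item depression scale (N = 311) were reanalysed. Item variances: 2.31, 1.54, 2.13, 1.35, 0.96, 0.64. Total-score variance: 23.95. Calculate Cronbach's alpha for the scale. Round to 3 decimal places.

ΣVar(i) = 2.31 + 1.54 + 2.13 + 1.35 + 0.96 + 0.64 = 8.93
α = (k/(k−1))·(1 − ΣVar(i)/total variance) = (6/5)·(1 − 8.93/23.95) = 0.753

Cronbach's alpha = 0.753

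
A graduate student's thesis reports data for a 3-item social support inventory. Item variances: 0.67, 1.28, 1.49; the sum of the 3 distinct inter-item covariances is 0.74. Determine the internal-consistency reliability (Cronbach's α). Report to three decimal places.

α = 0.451

Σσᵢ² = 0.67 + 1.28 + 1.49 = 3.44
Sum of distinct covariances = 0.74
σ²_T = Σσᵢ² + 2·Σcov = 3.44 + 2 × 0.74 = 4.92
α = (3/2)·(1 − 3.44/4.92) = 0.451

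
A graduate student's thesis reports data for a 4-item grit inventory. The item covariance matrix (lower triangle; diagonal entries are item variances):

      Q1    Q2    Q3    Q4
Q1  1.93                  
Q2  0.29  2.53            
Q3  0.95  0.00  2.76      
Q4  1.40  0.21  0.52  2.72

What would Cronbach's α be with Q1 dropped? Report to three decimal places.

Remaining items: Q2, Q3, Q4 (k = 3).
Σσ²ᵢ = 2.53 + 2.76 + 2.72 = 8.01
σ²_T = 8.01 + 2 × 0.73 = 9.47
α (item deleted) = (3/2)·(1 − 8.01/9.47) = 0.231

Cronbach's α = 0.231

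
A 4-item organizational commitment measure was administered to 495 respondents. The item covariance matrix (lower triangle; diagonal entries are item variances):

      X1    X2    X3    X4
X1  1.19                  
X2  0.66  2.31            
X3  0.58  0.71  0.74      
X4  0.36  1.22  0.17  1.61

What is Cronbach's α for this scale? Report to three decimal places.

Σσᵢ² = 1.19 + 2.31 + 0.74 + 1.61 = 5.85
Σ_{i<j} σ_ij = 3.70
total variance = 5.85 + 2 × 3.70 = 13.25
α = (k/(k−1))·(1 − Σσᵢ²/total variance) = (4/3)·(1 − 5.85/13.25) = 0.745

Cronbach's α = 0.745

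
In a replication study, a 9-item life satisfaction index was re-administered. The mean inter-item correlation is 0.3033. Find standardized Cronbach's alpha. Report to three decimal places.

α = 0.797

Standardized α = k·r̄ / (1 + (k−1)·r̄) = 9 × 0.3033 / (1 + 8 × 0.3033)
  = 2.7297 / 3.4264 = 0.797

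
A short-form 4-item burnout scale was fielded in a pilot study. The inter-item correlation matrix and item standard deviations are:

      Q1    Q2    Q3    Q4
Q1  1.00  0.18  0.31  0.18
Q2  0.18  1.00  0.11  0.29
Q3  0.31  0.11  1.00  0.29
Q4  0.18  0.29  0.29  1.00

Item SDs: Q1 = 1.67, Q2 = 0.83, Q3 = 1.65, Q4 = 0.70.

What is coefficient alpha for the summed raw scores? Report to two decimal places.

coefficient alpha = 0.49

Σσ²ᵢ = 1.67² + 0.83² + 1.65² + 0.70² = 6.6903
Covariances σ_ij = r_ij · s_i · s_j:
  σ(Q1,Q2) = 0.18 × 1.67 × 0.83 = 0.2495
  σ(Q1,Q3) = 0.31 × 1.67 × 1.65 = 0.8542
  σ(Q1,Q4) = 0.18 × 1.67 × 0.70 = 0.2104
  σ(Q2,Q3) = 0.11 × 0.83 × 1.65 = 0.1506
  σ(Q2,Q4) = 0.29 × 0.83 × 0.70 = 0.1685
  σ(Q3,Q4) = 0.29 × 1.65 × 0.70 = 0.3349
σ²_T = Σσ²ᵢ + 2·Σσ_ij = 6.6903 + 2 × 1.9681 = 10.6265
α = (4/3)·(1 − 6.6903/10.6265) = 0.49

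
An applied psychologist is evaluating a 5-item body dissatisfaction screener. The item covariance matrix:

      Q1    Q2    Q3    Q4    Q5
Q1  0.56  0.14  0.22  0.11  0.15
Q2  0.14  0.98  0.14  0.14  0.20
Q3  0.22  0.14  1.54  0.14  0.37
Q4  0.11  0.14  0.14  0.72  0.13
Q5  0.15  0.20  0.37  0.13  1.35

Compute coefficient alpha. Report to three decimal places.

Σσᵢ² = 0.56 + 0.98 + 1.54 + 0.72 + 1.35 = 5.15
Σ_{i<j} σ_ij = 1.74
σ²_total = 5.15 + 2 × 1.74 = 8.63
α = (k/(k−1))·(1 − Σσᵢ²/σ²_total) = (5/4)·(1 − 5.15/8.63) = 0.504

α = 0.504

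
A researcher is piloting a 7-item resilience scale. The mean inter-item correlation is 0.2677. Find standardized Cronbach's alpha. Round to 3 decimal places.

standardized Cronbach's alpha = 0.719

Standardized α = k·r̄ / (1 + (k−1)·r̄) = 7 × 0.2677 / (1 + 6 × 0.2677)
  = 1.8739 / 2.6062 = 0.719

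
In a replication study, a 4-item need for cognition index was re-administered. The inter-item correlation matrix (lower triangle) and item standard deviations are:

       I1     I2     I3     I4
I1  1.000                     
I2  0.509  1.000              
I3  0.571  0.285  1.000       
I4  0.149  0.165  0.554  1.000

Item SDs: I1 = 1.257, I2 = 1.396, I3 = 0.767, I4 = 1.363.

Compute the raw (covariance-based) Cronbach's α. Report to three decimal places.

α = 0.656

Σσ²ᵢ = 1.257² + 1.396² + 0.767² + 1.363² = 5.9749
Covariances σ_ij = r_ij · s_i · s_j:
  σ(I1,I2) = 0.509 × 1.257 × 1.396 = 0.8932
  σ(I1,I3) = 0.571 × 1.257 × 0.767 = 0.5505
  σ(I1,I4) = 0.149 × 1.257 × 1.363 = 0.2553
  σ(I2,I3) = 0.285 × 1.396 × 0.767 = 0.3052
  σ(I2,I4) = 0.165 × 1.396 × 1.363 = 0.3140
  σ(I3,I4) = 0.554 × 0.767 × 1.363 = 0.5792
σ²_T = Σσ²ᵢ + 2·Σσ_ij = 5.9749 + 2 × 2.8974 = 11.7697
α = (4/3)·(1 − 5.9749/11.7697) = 0.656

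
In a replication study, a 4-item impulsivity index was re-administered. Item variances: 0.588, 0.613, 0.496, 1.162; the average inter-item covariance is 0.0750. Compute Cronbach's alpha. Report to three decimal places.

Cronbach's alpha = 0.319

sum of item variances = 0.588 + 0.613 + 0.496 + 1.162 = 2.859
Sum of the 6 distinct covariances = 6 × 0.0750 = 0.4500
σ²_T = sum of item variances + 2·Σcov = 2.859 + 2 × 0.4500 = 3.7590
α = (4/3)·(1 − 2.859/3.7590) = 0.319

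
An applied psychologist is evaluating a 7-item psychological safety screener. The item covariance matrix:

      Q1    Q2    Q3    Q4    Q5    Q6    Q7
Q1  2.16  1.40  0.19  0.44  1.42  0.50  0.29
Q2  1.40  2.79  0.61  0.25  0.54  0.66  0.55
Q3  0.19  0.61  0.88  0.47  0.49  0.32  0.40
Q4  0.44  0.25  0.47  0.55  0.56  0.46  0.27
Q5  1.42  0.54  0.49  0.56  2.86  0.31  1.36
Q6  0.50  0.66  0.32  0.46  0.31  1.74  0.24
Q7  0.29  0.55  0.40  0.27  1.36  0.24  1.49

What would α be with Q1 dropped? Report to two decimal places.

Remaining items: Q2, Q3, Q4, Q5, Q6, Q7 (k = 6).
Σσᵢ² = 2.79 + 0.88 + 0.55 + 2.86 + 1.74 + 1.49 = 10.31
total variance = 10.31 + 2 × 7.49 = 25.29
α (item deleted) = (6/5)·(1 − 10.31/25.29) = 0.71

α = 0.71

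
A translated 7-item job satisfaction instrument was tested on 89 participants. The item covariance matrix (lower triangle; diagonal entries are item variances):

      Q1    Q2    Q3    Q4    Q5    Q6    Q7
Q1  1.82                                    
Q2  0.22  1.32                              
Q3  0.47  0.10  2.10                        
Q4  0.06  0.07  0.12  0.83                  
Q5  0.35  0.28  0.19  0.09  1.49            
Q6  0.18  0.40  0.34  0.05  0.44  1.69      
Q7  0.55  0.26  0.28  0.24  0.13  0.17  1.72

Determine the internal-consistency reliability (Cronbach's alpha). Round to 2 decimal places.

sum of item variances = 1.82 + 1.32 + 2.10 + 0.83 + 1.49 + 1.69 + 1.72 = 10.97
Sum of off-diagonal covariances = 4.99
σ²_T = 10.97 + 2 × 4.99 = 20.95
α = (k/(k−1))·(1 − sum of item variances/σ²_T) = (7/6)·(1 − 10.97/20.95) = 0.56

Cronbach's alpha = 0.56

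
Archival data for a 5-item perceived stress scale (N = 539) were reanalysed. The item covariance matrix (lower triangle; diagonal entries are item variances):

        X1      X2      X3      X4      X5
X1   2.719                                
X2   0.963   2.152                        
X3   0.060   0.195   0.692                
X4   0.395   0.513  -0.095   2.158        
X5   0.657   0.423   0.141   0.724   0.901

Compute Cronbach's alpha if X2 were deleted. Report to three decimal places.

Cronbach's alpha = 0.490

Remaining items: X1, X3, X4, X5 (k = 4).
Σσᵢ² = 2.719 + 0.692 + 2.158 + 0.901 = 6.470
Var(T) = 6.470 + 2 × 1.882 = 10.234
α (item deleted) = (4/3)·(1 − 6.470/10.234) = 0.490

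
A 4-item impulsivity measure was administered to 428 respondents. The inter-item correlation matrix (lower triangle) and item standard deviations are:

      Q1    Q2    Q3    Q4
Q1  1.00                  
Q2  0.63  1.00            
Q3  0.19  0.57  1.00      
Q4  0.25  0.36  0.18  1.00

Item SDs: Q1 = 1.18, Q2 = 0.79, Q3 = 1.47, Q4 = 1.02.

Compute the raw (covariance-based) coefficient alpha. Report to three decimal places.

Σσ²ᵢ = 1.18² + 0.79² + 1.47² + 1.02² = 5.2178
Covariances σ_ij = r_ij · s_i · s_j:
  σ(Q1,Q2) = 0.63 × 1.18 × 0.79 = 0.5873
  σ(Q1,Q3) = 0.19 × 1.18 × 1.47 = 0.3296
  σ(Q1,Q4) = 0.25 × 1.18 × 1.02 = 0.3009
  σ(Q2,Q3) = 0.57 × 0.79 × 1.47 = 0.6619
  σ(Q2,Q4) = 0.36 × 0.79 × 1.02 = 0.2901
  σ(Q3,Q4) = 0.18 × 1.47 × 1.02 = 0.2699
σ²_T = Σσ²ᵢ + 2·Σσ_ij = 5.2178 + 2 × 2.4397 = 10.0972
α = (4/3)·(1 − 5.2178/10.0972) = 0.644

α = 0.644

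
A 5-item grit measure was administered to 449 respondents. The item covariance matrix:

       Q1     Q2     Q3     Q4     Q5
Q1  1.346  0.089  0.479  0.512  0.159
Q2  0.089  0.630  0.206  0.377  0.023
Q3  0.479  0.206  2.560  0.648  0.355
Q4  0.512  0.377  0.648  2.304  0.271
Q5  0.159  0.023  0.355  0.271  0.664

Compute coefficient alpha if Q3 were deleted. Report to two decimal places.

coefficient alpha = 0.49

Remaining items: Q1, Q2, Q4, Q5 (k = 4).
Σσ²ᵢ = 1.346 + 0.630 + 2.304 + 0.664 = 4.944
total variance = 4.944 + 2 × 1.431 = 7.806
α (item deleted) = (4/3)·(1 − 4.944/7.806) = 0.49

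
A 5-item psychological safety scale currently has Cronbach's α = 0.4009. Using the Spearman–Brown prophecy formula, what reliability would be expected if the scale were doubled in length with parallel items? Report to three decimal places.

Length factor m = 2
α' = m·α / (1 + (m−1)·α)
   = 2 × 0.4009 / (1 + (2 − 1) × 0.4009)
   = 0.8018 / 1.4009 = 0.572

predicted reliability = 0.572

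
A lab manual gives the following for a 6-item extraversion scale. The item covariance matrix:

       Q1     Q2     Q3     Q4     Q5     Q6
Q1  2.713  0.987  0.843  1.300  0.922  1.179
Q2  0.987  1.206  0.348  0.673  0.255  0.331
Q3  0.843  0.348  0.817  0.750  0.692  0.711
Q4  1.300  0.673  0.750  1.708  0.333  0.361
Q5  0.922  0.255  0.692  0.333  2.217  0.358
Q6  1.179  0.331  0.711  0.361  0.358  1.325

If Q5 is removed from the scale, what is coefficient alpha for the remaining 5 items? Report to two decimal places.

Remaining items: Q1, Q2, Q3, Q4, Q6 (k = 5).
Σσ²ᵢ = 2.713 + 1.206 + 0.817 + 1.708 + 1.325 = 7.769
Var(T) = 7.769 + 2 × 7.483 = 22.735
α (item deleted) = (5/4)·(1 − 7.769/22.735) = 0.82

α = 0.82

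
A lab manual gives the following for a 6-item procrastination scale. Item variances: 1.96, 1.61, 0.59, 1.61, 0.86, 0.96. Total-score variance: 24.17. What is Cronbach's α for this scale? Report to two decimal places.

α = 0.82

ΣVar(i) = 1.96 + 1.61 + 0.59 + 1.61 + 0.86 + 0.96 = 7.59
α = (k/(k−1))·(1 − ΣVar(i)/σ²_T) = (6/5)·(1 − 7.59/24.17) = 0.82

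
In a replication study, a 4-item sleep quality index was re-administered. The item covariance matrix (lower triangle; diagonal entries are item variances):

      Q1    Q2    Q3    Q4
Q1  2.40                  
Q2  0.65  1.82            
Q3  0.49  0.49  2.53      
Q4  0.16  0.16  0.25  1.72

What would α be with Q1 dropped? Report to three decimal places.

Remaining items: Q2, Q3, Q4 (k = 3).
Σσ²ᵢ = 1.82 + 2.53 + 1.72 = 6.07
total variance = 6.07 + 2 × 0.90 = 7.87
α (item deleted) = (3/2)·(1 − 6.07/7.87) = 0.343

α = 0.343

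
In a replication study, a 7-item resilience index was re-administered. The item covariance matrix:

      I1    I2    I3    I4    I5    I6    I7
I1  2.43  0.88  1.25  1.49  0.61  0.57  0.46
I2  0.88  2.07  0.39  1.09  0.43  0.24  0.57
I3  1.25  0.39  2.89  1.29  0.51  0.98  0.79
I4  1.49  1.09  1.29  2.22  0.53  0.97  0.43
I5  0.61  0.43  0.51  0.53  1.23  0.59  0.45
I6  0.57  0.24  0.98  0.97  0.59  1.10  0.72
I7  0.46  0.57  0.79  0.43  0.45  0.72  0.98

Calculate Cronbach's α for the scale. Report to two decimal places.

Cronbach's α = 0.82

ΣVar(i) = 2.43 + 2.07 + 2.89 + 2.22 + 1.23 + 1.10 + 0.98 = 12.92
Sum of the distinct covariances = 15.24
σ²_total = 12.92 + 2 × 15.24 = 43.40
α = (k/(k−1))·(1 − ΣVar(i)/σ²_total) = (7/6)·(1 − 12.92/43.40) = 0.82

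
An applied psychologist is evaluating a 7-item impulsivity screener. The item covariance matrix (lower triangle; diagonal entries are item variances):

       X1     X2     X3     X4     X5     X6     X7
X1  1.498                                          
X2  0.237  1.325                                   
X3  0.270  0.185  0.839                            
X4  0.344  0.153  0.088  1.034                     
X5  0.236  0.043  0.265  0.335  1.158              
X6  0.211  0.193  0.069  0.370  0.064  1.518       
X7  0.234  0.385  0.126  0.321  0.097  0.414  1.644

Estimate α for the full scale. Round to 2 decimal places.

α = 0.59

Σσᵢ² = 1.498 + 1.325 + 0.839 + 1.034 + 1.158 + 1.518 + 1.644 = 9.016
Sum of off-diagonal covariances = 4.640
σ²_total = 9.016 + 2 × 4.640 = 18.296
α = (k/(k−1))·(1 − Σσᵢ²/σ²_total) = (7/6)·(1 − 9.016/18.296) = 0.59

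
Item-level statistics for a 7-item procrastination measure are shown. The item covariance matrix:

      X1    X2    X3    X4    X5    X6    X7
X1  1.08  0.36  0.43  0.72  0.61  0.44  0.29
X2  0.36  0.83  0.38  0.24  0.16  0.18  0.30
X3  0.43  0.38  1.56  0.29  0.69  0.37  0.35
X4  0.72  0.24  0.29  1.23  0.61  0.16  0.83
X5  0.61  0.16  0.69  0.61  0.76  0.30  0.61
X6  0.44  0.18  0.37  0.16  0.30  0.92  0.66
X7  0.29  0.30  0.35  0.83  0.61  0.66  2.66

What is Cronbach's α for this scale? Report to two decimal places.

Σσ²ᵢ = 1.08 + 0.83 + 1.56 + 1.23 + 0.76 + 0.92 + 2.66 = 9.04
Σ_{i<j} σ_ij = 8.98
Var(T) = 9.04 + 2 × 8.98 = 27.00
α = (k/(k−1))·(1 − Σσ²ᵢ/Var(T)) = (7/6)·(1 − 9.04/27.00) = 0.78

α = 0.78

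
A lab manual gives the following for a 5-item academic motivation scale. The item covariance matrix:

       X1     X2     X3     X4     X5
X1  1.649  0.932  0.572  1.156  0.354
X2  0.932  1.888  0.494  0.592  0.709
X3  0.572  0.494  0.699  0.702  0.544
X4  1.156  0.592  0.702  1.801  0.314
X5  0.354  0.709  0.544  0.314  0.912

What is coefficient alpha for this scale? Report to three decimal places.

sum of item variances = 1.649 + 1.888 + 0.699 + 1.801 + 0.912 = 6.949
Σ_{i<j} σ_ij = 6.369
total variance = 6.949 + 2 × 6.369 = 19.687
α = (k/(k−1))·(1 − sum of item variances/total variance) = (5/4)·(1 − 6.949/19.687) = 0.809

coefficient alpha = 0.809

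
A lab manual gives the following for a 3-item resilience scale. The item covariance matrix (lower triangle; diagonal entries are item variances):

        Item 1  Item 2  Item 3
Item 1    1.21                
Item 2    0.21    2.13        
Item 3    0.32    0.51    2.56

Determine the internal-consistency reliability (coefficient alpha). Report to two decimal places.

α = 0.39

Σσ²ᵢ = 1.21 + 2.13 + 2.56 = 5.90
Σ_{i<j} σ_ij = 1.04
total variance = 5.90 + 2 × 1.04 = 7.98
α = (k/(k−1))·(1 − Σσ²ᵢ/total variance) = (3/2)·(1 − 5.90/7.98) = 0.39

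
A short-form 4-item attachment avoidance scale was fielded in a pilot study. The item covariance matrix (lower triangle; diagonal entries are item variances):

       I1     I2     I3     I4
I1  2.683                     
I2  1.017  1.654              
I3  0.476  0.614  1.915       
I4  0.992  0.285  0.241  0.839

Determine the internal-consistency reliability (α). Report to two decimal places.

α = 0.67

Σσ²ᵢ = 2.683 + 1.654 + 1.915 + 0.839 = 7.091
Sum of off-diagonal covariances = 3.625
σ²_total = 7.091 + 2 × 3.625 = 14.341
α = (k/(k−1))·(1 − Σσ²ᵢ/σ²_total) = (4/3)·(1 − 7.091/14.341) = 0.67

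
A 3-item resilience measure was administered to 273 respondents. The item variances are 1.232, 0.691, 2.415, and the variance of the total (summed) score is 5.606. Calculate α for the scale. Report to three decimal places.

Σσ²ᵢ = 1.232 + 0.691 + 2.415 = 4.338
α = (k/(k−1))·(1 − Σσ²ᵢ/Var(T)) = (3/2)·(1 − 4.338/5.606) = 0.339

α = 0.339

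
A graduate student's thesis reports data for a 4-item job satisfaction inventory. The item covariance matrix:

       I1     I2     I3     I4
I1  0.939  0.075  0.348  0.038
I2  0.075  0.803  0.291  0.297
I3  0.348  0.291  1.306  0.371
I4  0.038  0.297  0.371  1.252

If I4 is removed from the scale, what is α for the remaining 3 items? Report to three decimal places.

Remaining items: I1, I2, I3 (k = 3).
ΣVar(i) = 0.939 + 0.803 + 1.306 = 3.048
Var(T) = 3.048 + 2 × 0.714 = 4.476
α (item deleted) = (3/2)·(1 − 3.048/4.476) = 0.479

α = 0.479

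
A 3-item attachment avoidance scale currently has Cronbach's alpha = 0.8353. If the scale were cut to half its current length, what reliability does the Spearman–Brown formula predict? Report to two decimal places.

predicted reliability = 0.72

Length factor m = 1/2
α' = m·α / (1 − (1−m)·α)
   = 1/2 × 0.8353 / (1 − (1 − 1/2) × 0.8353)
   = 0.4177 / 0.5823 = 0.72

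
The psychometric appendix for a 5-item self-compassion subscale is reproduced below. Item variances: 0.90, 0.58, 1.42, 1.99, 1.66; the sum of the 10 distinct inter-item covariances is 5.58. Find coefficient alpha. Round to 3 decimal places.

α = 0.788

Σσ²ᵢ = 0.90 + 0.58 + 1.42 + 1.99 + 1.66 = 6.55
Sum of distinct covariances = 5.58
σ²_T = Σσ²ᵢ + 2·Σcov = 6.55 + 2 × 5.58 = 17.71
α = (5/4)·(1 − 6.55/17.71) = 0.788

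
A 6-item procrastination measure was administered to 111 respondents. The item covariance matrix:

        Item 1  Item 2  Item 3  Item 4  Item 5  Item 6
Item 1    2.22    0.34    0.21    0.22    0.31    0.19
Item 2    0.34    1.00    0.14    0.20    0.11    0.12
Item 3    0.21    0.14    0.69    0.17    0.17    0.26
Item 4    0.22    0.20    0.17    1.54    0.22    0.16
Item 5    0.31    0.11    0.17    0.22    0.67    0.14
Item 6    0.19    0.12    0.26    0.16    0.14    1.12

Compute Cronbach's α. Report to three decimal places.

Σσᵢ² = 2.22 + 1.00 + 0.69 + 1.54 + 0.67 + 1.12 = 7.24
Σ_{i<j} σ_ij = 2.96
Var(T) = 7.24 + 2 × 2.96 = 13.16
α = (k/(k−1))·(1 − Σσᵢ²/Var(T)) = (6/5)·(1 − 7.24/13.16) = 0.540

α = 0.540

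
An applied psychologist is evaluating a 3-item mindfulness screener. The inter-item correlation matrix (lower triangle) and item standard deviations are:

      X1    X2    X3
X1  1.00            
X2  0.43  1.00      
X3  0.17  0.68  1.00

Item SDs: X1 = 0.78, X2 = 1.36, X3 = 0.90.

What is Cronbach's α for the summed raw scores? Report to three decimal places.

Σσ²ᵢ = 0.78² + 1.36² + 0.90² = 3.2680
Covariances σ_ij = r_ij · s_i · s_j:
  σ(X1,X2) = 0.43 × 0.78 × 1.36 = 0.4561
  σ(X1,X3) = 0.17 × 0.78 × 0.90 = 0.1193
  σ(X2,X3) = 0.68 × 1.36 × 0.90 = 0.8323
σ²_T = Σσ²ᵢ + 2·Σσ_ij = 3.2680 + 2 × 1.4077 = 6.0834
α = (3/2)·(1 − 3.2680/6.0834) = 0.694

Cronbach's α = 0.694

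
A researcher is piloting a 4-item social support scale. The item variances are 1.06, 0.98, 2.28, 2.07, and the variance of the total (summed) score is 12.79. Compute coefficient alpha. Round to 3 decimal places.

α = 0.667

Σσᵢ² = 1.06 + 0.98 + 2.28 + 2.07 = 6.39
α = (k/(k−1))·(1 − Σσᵢ²/total variance) = (4/3)·(1 − 6.39/12.79) = 0.667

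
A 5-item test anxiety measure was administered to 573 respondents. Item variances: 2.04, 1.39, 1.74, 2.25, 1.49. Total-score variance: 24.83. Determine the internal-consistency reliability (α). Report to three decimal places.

α = 0.801

sum of item variances = 2.04 + 1.39 + 1.74 + 2.25 + 1.49 = 8.91
α = (k/(k−1))·(1 − sum of item variances/σ²_total) = (5/4)·(1 − 8.91/24.83) = 0.801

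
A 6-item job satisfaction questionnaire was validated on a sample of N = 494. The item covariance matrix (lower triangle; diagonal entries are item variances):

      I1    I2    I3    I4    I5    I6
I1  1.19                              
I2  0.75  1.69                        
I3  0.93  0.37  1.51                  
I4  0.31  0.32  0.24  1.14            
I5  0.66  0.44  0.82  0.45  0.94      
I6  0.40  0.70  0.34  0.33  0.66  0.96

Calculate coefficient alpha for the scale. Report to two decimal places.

Σσ²ᵢ = 1.19 + 1.69 + 1.51 + 1.14 + 0.94 + 0.96 = 7.43
Sum of off-diagonal covariances = 7.72
Var(T) = 7.43 + 2 × 7.72 = 22.87
α = (k/(k−1))·(1 − Σσ²ᵢ/Var(T)) = (6/5)·(1 − 7.43/22.87) = 0.81

α = 0.81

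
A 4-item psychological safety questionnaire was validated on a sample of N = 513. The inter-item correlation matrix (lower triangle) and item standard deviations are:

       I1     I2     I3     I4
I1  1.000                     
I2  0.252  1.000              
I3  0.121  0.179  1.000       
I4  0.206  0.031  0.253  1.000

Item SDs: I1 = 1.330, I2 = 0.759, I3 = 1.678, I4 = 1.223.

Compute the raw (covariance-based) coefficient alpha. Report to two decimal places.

Σσ²ᵢ = 1.330² + 0.759² + 1.678² + 1.223² = 6.6564
Covariances σ_ij = r_ij · s_i · s_j:
  σ(I1,I2) = 0.252 × 1.330 × 0.759 = 0.2544
  σ(I1,I3) = 0.121 × 1.330 × 1.678 = 0.2700
  σ(I1,I4) = 0.206 × 1.330 × 1.223 = 0.3351
  σ(I2,I3) = 0.179 × 0.759 × 1.678 = 0.2280
  σ(I2,I4) = 0.031 × 0.759 × 1.223 = 0.0288
  σ(I3,I4) = 0.253 × 1.678 × 1.223 = 0.5192
σ²_T = Σσ²ᵢ + 2·Σσ_ij = 6.6564 + 2 × 1.6355 = 9.9274
α = (4/3)·(1 − 6.6564/9.9274) = 0.44

α = 0.44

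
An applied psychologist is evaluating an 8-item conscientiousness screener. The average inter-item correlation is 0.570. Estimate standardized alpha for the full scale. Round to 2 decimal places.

α = 0.91

Standardized α = k·r̄ / (1 + (k−1)·r̄) = 8 × 0.570 / (1 + 7 × 0.570)
  = 4.5600 / 4.9900 = 0.91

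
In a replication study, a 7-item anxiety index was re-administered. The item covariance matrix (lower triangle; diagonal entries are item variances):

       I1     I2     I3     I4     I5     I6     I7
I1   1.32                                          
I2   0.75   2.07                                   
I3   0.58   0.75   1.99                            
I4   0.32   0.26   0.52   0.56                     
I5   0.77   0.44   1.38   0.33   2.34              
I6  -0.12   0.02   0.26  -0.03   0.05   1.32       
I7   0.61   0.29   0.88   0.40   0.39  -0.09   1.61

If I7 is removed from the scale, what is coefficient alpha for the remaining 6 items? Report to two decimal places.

Remaining items: I1, I2, I3, I4, I5, I6 (k = 6).
Σσᵢ² = 1.32 + 2.07 + 1.99 + 0.56 + 2.34 + 1.32 = 9.60
total variance = 9.60 + 2 × 6.28 = 22.16
α (item deleted) = (6/5)·(1 − 9.60/22.16) = 0.68

α = 0.68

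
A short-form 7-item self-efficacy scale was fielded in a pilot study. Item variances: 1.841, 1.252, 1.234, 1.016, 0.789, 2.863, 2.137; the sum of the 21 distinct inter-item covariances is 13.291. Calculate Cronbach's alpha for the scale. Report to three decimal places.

sum of item variances = 1.841 + 1.252 + 1.234 + 1.016 + 0.789 + 2.863 + 2.137 = 11.132
Sum of distinct covariances = 13.291
Var(T) = sum of item variances + 2·Σcov = 11.132 + 2 × 13.291 = 37.714
α = (7/6)·(1 − 11.132/37.714) = 0.822

α = 0.822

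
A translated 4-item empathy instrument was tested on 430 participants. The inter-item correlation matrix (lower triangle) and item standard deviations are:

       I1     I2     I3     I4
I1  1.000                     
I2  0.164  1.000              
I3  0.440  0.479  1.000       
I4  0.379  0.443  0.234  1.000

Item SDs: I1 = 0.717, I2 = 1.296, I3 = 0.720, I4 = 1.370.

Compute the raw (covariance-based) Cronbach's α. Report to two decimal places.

Σσ²ᵢ = 0.717² + 1.296² + 0.720² + 1.370² = 4.5890
Covariances σ_ij = r_ij · s_i · s_j:
  σ(I1,I2) = 0.164 × 0.717 × 1.296 = 0.1524
  σ(I1,I3) = 0.440 × 0.717 × 0.720 = 0.2271
  σ(I1,I4) = 0.379 × 0.717 × 1.370 = 0.3723
  σ(I2,I3) = 0.479 × 1.296 × 0.720 = 0.4470
  σ(I2,I4) = 0.443 × 1.296 × 1.370 = 0.7866
  σ(I3,I4) = 0.234 × 0.720 × 1.370 = 0.2308
σ²_T = Σσ²ᵢ + 2·Σσ_ij = 4.5890 + 2 × 2.2162 = 9.0214
α = (4/3)·(1 − 4.5890/9.0214) = 0.66

α = 0.66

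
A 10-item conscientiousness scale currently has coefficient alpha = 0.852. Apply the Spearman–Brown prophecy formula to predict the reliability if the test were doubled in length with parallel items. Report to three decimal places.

predicted reliability = 0.920

Length factor m = 2
α' = m·α / (1 + (m−1)·α)
   = 2 × 0.852 / (1 + (2 − 1) × 0.852)
   = 1.7040 / 1.8520 = 0.920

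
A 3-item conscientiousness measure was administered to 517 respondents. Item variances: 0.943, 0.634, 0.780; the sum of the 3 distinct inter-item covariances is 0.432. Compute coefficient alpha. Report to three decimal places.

ΣVar(i) = 0.943 + 0.634 + 0.780 = 2.357
Sum of distinct covariances = 0.432
σ²_total = ΣVar(i) + 2·Σcov = 2.357 + 2 × 0.432 = 3.221
α = (3/2)·(1 − 2.357/3.221) = 0.402

α = 0.402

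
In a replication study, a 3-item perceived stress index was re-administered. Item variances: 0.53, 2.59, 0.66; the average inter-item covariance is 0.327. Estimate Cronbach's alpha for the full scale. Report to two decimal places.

α = 0.51

Σσᵢ² = 0.53 + 2.59 + 0.66 = 3.78
Sum of the 3 distinct covariances = 3 × 0.327 = 0.981
total variance = Σσᵢ² + 2·Σcov = 3.78 + 2 × 0.981 = 5.742
α = (3/2)·(1 − 3.78/5.742) = 0.51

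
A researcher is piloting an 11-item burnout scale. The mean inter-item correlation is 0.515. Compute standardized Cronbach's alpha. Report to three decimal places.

Standardized α = k·r̄ / (1 + (k−1)·r̄) = 11 × 0.515 / (1 + 10 × 0.515)
  = 5.6650 / 6.1500 = 0.921

standardized Cronbach's alpha = 0.921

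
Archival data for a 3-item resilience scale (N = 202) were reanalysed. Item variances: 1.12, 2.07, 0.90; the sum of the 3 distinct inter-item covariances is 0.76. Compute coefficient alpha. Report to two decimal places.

α = 0.41

sum of item variances = 1.12 + 2.07 + 0.90 = 4.09
Sum of distinct covariances = 0.76
σ²_T = sum of item variances + 2·Σcov = 4.09 + 2 × 0.76 = 5.61
α = (3/2)·(1 − 4.09/5.61) = 0.41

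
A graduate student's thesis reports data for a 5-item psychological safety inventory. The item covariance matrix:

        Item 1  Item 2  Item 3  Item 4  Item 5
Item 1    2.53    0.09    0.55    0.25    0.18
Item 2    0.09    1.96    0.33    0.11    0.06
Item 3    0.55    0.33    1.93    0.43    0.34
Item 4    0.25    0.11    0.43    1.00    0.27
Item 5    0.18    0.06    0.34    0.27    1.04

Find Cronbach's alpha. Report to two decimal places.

Σσᵢ² = 2.53 + 1.96 + 1.93 + 1.00 + 1.04 = 8.46
Sum of off-diagonal covariances = 2.61
total variance = 8.46 + 2 × 2.61 = 13.68
α = (k/(k−1))·(1 − Σσᵢ²/total variance) = (5/4)·(1 − 8.46/13.68) = 0.48

α = 0.48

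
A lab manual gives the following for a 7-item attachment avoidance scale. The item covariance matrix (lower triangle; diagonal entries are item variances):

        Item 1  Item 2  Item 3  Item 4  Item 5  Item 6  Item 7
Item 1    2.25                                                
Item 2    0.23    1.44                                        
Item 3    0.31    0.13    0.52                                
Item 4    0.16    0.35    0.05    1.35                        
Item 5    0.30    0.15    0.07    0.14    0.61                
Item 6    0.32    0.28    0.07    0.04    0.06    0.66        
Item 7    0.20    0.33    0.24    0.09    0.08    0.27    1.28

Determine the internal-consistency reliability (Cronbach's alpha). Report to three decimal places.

Cronbach's alpha = 0.570

ΣVar(i) = 2.25 + 1.44 + 0.52 + 1.35 + 0.61 + 0.66 + 1.28 = 8.11
Sum of off-diagonal covariances = 3.87
σ²_total = 8.11 + 2 × 3.87 = 15.85
α = (k/(k−1))·(1 − ΣVar(i)/σ²_total) = (7/6)·(1 − 8.11/15.85) = 0.570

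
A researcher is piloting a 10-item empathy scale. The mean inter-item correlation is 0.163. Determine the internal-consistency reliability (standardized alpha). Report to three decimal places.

standardized alpha = 0.661

Standardized α = k·r̄ / (1 + (k−1)·r̄) = 10 × 0.163 / (1 + 9 × 0.163)
  = 1.6300 / 2.4670 = 0.661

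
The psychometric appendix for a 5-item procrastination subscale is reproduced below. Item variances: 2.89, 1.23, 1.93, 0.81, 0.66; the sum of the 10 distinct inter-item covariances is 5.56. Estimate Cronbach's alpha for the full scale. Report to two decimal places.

Cronbach's alpha = 0.75

Σσ²ᵢ = 2.89 + 1.23 + 1.93 + 0.81 + 0.66 = 7.52
Sum of distinct covariances = 5.56
σ²_T = Σσ²ᵢ + 2·Σcov = 7.52 + 2 × 5.56 = 18.64
α = (5/4)·(1 − 7.52/18.64) = 0.75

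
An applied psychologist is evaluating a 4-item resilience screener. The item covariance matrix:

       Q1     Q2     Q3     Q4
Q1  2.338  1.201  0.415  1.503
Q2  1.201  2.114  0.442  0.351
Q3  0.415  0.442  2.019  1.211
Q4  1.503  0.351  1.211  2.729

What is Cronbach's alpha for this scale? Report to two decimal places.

α = 0.70

Σσ²ᵢ = 2.338 + 2.114 + 2.019 + 2.729 = 9.200
Sum of off-diagonal covariances = 5.123
σ²_total = 9.200 + 2 × 5.123 = 19.446
α = (k/(k−1))·(1 − Σσ²ᵢ/σ²_total) = (4/3)·(1 − 9.200/19.446) = 0.70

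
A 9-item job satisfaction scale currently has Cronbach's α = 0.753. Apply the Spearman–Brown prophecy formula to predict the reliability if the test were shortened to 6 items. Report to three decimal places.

predicted reliability = 0.670

Length factor m = 6/9 = 0.6667
α' = m·α / (1 − (1−m)·α)
   = 6/9 × 0.753 / (1 − (1 − 6/9) × 0.753)
   = 0.5020 / 0.7490 = 0.670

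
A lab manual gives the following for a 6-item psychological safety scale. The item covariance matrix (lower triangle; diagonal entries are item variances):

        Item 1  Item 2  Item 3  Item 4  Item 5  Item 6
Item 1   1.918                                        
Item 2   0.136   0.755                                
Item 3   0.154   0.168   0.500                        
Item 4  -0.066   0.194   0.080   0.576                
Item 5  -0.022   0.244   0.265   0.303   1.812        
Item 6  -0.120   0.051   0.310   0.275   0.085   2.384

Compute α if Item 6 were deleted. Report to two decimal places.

α = 0.43

Remaining items: Item 1, Item 2, Item 3, Item 4, Item 5 (k = 5).
Σσᵢ² = 1.918 + 0.755 + 0.500 + 0.576 + 1.812 = 5.561
σ²_T = 5.561 + 2 × 1.456 = 8.473
α (item deleted) = (5/4)·(1 − 5.561/8.473) = 0.43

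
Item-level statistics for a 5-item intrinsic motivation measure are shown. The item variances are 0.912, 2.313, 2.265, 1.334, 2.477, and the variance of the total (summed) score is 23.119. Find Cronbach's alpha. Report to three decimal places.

Σσ²ᵢ = 0.912 + 2.313 + 2.265 + 1.334 + 2.477 = 9.301
α = (k/(k−1))·(1 − Σσ²ᵢ/σ²_T) = (5/4)·(1 − 9.301/23.119) = 0.747

α = 0.747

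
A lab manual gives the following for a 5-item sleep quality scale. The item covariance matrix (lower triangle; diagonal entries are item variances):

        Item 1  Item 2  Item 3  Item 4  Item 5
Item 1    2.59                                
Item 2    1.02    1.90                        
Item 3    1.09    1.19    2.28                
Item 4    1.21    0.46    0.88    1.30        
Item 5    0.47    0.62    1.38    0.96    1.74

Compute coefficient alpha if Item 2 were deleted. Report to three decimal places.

Remaining items: Item 1, Item 3, Item 4, Item 5 (k = 4).
Σσ²ᵢ = 2.59 + 2.28 + 1.30 + 1.74 = 7.91
σ²_total = 7.91 + 2 × 5.99 = 19.89
α (item deleted) = (4/3)·(1 − 7.91/19.89) = 0.803

α = 0.803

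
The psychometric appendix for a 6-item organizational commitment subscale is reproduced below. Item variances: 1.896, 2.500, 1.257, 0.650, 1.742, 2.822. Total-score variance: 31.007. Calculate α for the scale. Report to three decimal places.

sum of item variances = 1.896 + 2.500 + 1.257 + 0.650 + 1.742 + 2.822 = 10.867
α = (k/(k−1))·(1 − sum of item variances/total variance) = (6/5)·(1 − 10.867/31.007) = 0.779

α = 0.779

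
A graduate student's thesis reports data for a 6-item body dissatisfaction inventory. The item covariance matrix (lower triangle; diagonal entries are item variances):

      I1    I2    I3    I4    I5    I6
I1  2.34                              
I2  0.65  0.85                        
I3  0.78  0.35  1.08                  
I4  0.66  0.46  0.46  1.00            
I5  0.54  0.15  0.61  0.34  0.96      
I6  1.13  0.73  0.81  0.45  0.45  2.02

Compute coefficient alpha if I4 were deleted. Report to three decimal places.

coefficient alpha = 0.789

Remaining items: I1, I2, I3, I5, I6 (k = 5).
Σσ²ᵢ = 2.34 + 0.85 + 1.08 + 0.96 + 2.02 = 7.25
Var(T) = 7.25 + 2 × 6.20 = 19.65
α (item deleted) = (5/4)·(1 − 7.25/19.65) = 0.789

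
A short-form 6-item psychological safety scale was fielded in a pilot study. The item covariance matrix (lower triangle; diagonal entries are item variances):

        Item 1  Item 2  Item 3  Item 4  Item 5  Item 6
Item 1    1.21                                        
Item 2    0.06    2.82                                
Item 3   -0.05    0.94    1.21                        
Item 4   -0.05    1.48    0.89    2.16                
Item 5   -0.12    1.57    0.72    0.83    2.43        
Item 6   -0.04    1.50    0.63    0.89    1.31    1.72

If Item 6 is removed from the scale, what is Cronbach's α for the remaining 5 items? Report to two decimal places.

Remaining items: Item 1, Item 2, Item 3, Item 4, Item 5 (k = 5).
Σσᵢ² = 1.21 + 2.82 + 1.21 + 2.16 + 2.43 = 9.83
total variance = 9.83 + 2 × 6.27 = 22.37
α (item deleted) = (5/4)·(1 − 9.83/22.37) = 0.70

α = 0.70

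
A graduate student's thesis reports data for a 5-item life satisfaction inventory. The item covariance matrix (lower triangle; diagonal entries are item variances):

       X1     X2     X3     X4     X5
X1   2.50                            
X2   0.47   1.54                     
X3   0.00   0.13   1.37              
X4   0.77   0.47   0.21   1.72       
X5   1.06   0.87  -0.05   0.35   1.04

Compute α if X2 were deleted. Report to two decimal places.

Remaining items: X1, X3, X4, X5 (k = 4).
Σσ²ᵢ = 2.50 + 1.37 + 1.72 + 1.04 = 6.63
Var(T) = 6.63 + 2 × 2.34 = 11.31
α (item deleted) = (4/3)·(1 − 6.63/11.31) = 0.55

α = 0.55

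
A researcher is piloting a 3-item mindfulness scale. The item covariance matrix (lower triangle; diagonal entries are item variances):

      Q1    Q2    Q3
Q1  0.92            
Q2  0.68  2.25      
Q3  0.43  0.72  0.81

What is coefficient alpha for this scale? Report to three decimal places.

Σσᵢ² = 0.92 + 2.25 + 0.81 = 3.98
Sum of off-diagonal covariances = 1.83
σ²_T = 3.98 + 2 × 1.83 = 7.64
α = (k/(k−1))·(1 − Σσᵢ²/σ²_T) = (3/2)·(1 − 3.98/7.64) = 0.719

coefficient alpha = 0.719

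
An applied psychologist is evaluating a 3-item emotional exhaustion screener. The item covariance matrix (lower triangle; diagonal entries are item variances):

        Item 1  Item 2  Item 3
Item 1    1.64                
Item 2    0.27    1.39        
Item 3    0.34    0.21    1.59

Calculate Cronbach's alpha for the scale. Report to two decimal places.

α = 0.39

ΣVar(i) = 1.64 + 1.39 + 1.59 = 4.62
Σ_{i<j} σ_ij = 0.82
total variance = 4.62 + 2 × 0.82 = 6.26
α = (k/(k−1))·(1 − ΣVar(i)/total variance) = (3/2)·(1 − 4.62/6.26) = 0.39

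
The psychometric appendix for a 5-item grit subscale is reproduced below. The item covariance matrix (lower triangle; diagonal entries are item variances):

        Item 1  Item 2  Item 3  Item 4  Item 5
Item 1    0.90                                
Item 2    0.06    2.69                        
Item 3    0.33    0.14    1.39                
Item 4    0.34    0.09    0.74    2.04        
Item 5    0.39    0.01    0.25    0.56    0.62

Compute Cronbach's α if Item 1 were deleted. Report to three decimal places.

Cronbach's α = 0.463

Remaining items: Item 2, Item 3, Item 4, Item 5 (k = 4).
ΣVar(i) = 2.69 + 1.39 + 2.04 + 0.62 = 6.74
Var(T) = 6.74 + 2 × 1.79 = 10.32
α (item deleted) = (4/3)·(1 − 6.74/10.32) = 0.463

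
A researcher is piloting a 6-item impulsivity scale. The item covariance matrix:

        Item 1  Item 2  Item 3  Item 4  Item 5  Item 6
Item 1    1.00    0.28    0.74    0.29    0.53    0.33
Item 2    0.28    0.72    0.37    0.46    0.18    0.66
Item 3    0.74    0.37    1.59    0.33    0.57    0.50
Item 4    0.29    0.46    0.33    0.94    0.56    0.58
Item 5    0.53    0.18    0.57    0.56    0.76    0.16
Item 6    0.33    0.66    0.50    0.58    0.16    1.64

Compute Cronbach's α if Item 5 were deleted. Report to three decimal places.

Remaining items: Item 1, Item 2, Item 3, Item 4, Item 6 (k = 5).
ΣVar(i) = 1.00 + 0.72 + 1.59 + 0.94 + 1.64 = 5.89
σ²_total = 5.89 + 2 × 4.54 = 14.97
α (item deleted) = (5/4)·(1 − 5.89/14.97) = 0.758

α = 0.758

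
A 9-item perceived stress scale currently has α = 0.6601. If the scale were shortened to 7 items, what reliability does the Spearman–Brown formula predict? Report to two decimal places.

predicted reliability = 0.60

Length factor m = 7/9 = 0.7778
α' = m·α / (1 − (1−m)·α)
   = 7/9 × 0.6601 / (1 − (1 − 7/9) × 0.6601)
   = 0.5134 / 0.8533 = 0.60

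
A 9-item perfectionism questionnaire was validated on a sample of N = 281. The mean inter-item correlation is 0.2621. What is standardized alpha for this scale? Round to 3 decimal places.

Standardized α = k·r̄ / (1 + (k−1)·r̄) = 9 × 0.2621 / (1 + 8 × 0.2621)
  = 2.3589 / 3.0968 = 0.762

standardized alpha = 0.762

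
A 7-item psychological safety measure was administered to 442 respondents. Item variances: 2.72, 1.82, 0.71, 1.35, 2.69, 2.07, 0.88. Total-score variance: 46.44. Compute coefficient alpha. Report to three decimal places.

Σσᵢ² = 2.72 + 1.82 + 0.71 + 1.35 + 2.69 + 2.07 + 0.88 = 12.24
α = (k/(k−1))·(1 − Σσᵢ²/total variance) = (7/6)·(1 − 12.24/46.44) = 0.859

coefficient alpha = 0.859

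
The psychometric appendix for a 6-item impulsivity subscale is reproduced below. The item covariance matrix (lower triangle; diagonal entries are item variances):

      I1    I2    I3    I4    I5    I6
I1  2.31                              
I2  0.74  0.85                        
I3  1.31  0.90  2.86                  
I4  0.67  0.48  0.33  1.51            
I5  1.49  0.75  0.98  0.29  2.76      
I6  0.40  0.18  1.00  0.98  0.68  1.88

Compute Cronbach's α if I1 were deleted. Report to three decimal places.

Cronbach's α = 0.714

Remaining items: I2, I3, I4, I5, I6 (k = 5).
Σσ²ᵢ = 0.85 + 2.86 + 1.51 + 2.76 + 1.88 = 9.86
σ²_total = 9.86 + 2 × 6.57 = 23.00
α (item deleted) = (5/4)·(1 − 9.86/23.00) = 0.714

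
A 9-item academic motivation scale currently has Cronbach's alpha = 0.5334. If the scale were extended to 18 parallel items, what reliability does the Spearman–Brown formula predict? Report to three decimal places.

Length factor m = 18/9 = 2.0000
α' = m·α / (1 + (m−1)·α)
   = 18/9 × 0.5334 / (1 + (18/9 − 1) × 0.5334)
   = 1.0668 / 1.5334 = 0.696

predicted reliability = 0.696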